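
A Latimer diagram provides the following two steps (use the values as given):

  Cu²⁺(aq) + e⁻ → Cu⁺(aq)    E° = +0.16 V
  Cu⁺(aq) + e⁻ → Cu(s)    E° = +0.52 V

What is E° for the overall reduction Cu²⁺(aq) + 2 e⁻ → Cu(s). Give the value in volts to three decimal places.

Standard free energies of sequential steps add: ΔG°₃ = ΔG°₁ + ΔG°₂, so n₃E°₃ = n₁E°₁ + n₂E°₂.
E°₃ = (1×+0.16 + 1×+0.52) / 2 = (+0.680) / 2 = +0.340 V.

+0.340 V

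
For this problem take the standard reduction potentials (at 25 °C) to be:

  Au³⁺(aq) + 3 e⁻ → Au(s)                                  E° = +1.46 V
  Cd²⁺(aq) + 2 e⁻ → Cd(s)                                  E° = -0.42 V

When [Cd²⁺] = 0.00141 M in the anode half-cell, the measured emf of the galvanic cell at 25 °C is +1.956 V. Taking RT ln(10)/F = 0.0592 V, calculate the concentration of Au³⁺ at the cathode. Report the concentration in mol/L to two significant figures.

0.38 M

Au³⁺/Au is the cathode, Cd²⁺/Cd the anode: E°cell = +1.88 V, n = 6.
Overall reaction: 2 Au³⁺(aq) + 3 Cd(s) → 2 Au(s) + 3 Cd²⁺(aq); Q = [Cd²⁺]^3/[Au³⁺]^2.
From E = E° − (0.0592/n) log Q: log Q = (E° − E)·n/0.0592 = (+1.88 − (+1.956))·6/0.0592 = -7.7027.
So 2·log[Au³⁺] = 3·log(0.00141) − log Q = -8.5523 − (-7.7027) = -0.8496; log[Au³⁺] = -0.8496 / 2 = -0.4248; [Au³⁺] = 10^(-0.4248) ≈ 0.38 M.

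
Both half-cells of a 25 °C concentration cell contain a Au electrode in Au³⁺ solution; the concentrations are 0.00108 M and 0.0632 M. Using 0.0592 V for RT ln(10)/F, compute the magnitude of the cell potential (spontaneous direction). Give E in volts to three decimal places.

+0.035 V

For a concentration cell E°cell = 0. The 0.0632 M side is the cathode (reduction is favoured where [Au³⁺] is higher).
With n = 3, E = −(0.0592/3) log([Au³⁺]ₐₙ/[Au³⁺]꜀ₐₜ) = −(0.0592/3) log(0.00108/0.0632) = −(0.0592/3)(-1.767) = +0.035 V.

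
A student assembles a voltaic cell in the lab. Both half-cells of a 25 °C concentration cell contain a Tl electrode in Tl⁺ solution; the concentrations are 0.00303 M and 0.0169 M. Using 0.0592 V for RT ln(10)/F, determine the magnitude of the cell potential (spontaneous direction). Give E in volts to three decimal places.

+0.044 V

For a concentration cell E°cell = 0. The 0.0169 M side is the cathode (reduction is favoured where [Tl⁺] is higher).
With n = 1, E = −(0.0592/1) log([Tl⁺]ₐₙ/[Tl⁺]꜀ₐₜ) = −(0.0592/1) log(0.00303/0.0169) = −(0.0592/1)(-0.746) = +0.044 V.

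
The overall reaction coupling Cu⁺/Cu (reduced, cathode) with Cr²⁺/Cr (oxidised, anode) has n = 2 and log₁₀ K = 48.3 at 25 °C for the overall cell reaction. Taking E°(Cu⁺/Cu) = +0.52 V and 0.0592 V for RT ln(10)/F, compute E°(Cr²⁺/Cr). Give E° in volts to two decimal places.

-0.91 V

E°cell = (0.0592/n)·log K = (0.0592/2)(48.3) = +1.430 V.
Since Cu⁺/Cu is the cathode and Cr²⁺/Cr the anode, E°cell = E°(Cu⁺/Cu) − E°(Cr²⁺/Cr).
So E°(Cr²⁺/Cr) = E°(Cu⁺/Cu) − E°cell = (+0.52) − (+1.430) = -0.91 V.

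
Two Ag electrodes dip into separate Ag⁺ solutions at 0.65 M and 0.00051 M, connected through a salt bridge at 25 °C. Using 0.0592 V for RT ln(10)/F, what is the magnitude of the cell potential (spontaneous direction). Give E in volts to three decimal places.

For a concentration cell E°cell = 0. The 0.65 M side is the cathode (reduction is favoured where [Ag⁺] is higher).
With n = 1, E = −(0.0592/1) log([Ag⁺]ₐₙ/[Ag⁺]꜀ₐₜ) = −(0.0592/1) log(0.00051/0.65) = −(0.0592/1)(-3.105) = +0.184 V.

+0.184 V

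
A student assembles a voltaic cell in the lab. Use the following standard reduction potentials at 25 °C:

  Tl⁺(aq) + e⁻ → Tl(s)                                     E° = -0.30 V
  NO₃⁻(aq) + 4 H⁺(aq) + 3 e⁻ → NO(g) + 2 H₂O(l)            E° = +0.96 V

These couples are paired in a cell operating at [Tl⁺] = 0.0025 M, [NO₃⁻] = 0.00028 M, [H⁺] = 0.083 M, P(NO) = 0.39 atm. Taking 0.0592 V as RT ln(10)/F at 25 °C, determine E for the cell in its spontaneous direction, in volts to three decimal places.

NO₃⁻/NO is the cathode (higher E°), Tl⁺/Tl the anode: E°cell = +0.96 − (-0.30) = +1.26 V, n = 3.
Overall: NO₃⁻(aq) + 4 H⁺(aq) + 3 Tl(s) → NO(g) + 2 H₂O(l) + 3 Tl⁺(aq)
Q = P(NO)·[Tl⁺]^3 / ([NO₃⁻]·[H⁺]^4); log Q = -0.339.
E = E° − (0.0592/n) log Q = +1.26 − (0.0592/3)(-0.339) = +1.267 V.

+1.267 V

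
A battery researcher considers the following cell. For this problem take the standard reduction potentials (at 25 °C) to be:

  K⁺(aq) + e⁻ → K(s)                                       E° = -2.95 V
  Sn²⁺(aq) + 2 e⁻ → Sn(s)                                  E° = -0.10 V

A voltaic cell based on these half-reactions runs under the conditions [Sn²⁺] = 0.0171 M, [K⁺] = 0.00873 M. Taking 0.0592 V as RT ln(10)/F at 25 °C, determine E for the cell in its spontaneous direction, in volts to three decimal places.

+2.920 V

Sn²⁺/Sn is the cathode (higher E°), K⁺/K the anode: E°cell = -0.10 − (-2.95) = +2.85 V, n = 2.
Overall: Sn²⁺(aq) + 2 K(s) → Sn(s) + 2 K⁺(aq)
Q = [K⁺]^2 / ([Sn²⁺]); log Q = -2.351.
E = E° − (0.0592/n) log Q = +2.85 − (0.0592/2)(-2.351) = +2.920 V.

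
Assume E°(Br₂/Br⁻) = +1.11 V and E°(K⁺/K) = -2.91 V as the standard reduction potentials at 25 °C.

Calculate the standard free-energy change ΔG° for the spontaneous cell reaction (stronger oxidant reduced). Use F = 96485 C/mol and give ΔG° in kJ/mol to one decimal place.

Br₂/Br⁻ (E° = +1.11 V) is the cathode; K⁺/K (E° = -2.91 V) is the anode, so E°cell = +4.02 V.
Balancing electrons gives n = 2 (lcm of 2 and 1).
ΔG° = −nFE° = −(2)(96485)(+4.02) = -775,739 J = -775.7 kJ/mol.

-775.7 kJ/mol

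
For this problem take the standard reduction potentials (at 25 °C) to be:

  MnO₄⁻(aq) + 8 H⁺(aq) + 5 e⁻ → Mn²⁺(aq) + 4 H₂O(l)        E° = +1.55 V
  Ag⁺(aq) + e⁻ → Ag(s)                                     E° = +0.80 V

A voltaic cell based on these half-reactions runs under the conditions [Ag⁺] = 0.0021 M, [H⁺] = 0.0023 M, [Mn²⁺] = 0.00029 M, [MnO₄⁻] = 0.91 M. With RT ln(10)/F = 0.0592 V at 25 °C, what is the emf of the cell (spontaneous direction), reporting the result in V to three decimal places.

MnO₄⁻/Mn²⁺ is the cathode (higher E°), Ag⁺/Ag the anode: E°cell = +1.55 − (+0.80) = +0.75 V, n = 5.
Overall: MnO₄⁻(aq) + 8 H⁺(aq) + 5 Ag(s) → Mn²⁺(aq) + 4 H₂O(l) + 5 Ag⁺(aq)
Q = [Mn²⁺]·[Ag⁺]^5 / ([MnO₄⁻]·[H⁺]^8); log Q = 4.221.
E = E° − (0.0592/n) log Q = +0.75 − (0.0592/5)(4.221) = +0.700 V.

+0.700 V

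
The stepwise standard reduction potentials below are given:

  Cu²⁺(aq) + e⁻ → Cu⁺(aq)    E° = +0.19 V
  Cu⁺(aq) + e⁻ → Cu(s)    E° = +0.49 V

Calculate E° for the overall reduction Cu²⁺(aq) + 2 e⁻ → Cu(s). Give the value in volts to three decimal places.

Since ΔG° = −nFE° is additive over sequential reductions, n₃E°₃ = n₁E°₁ + n₂E°₂.
E°₃ = (1×+0.19 + 1×+0.49) / 2 = (+0.680) / 2 = +0.340 V.

+0.340 V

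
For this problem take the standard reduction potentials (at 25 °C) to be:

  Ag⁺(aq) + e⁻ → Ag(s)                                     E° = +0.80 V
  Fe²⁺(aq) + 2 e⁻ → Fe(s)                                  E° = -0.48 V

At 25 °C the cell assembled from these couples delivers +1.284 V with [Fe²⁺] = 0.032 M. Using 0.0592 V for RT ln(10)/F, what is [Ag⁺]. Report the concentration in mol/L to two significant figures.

0.21 M

Ag⁺/Ag is the cathode, Fe²⁺/Fe the anode: E°cell = +1.28 V, n = 2.
Overall reaction: 2 Ag⁺(aq) + Fe(s) → 2 Ag(s) + Fe²⁺(aq); Q = [Fe²⁺]^1/[Ag⁺]^2.
From E = E° − (0.0592/n) log Q: log Q = (E° − E)·n/0.0592 = (+1.28 − (+1.284))·2/0.0592 = -0.1351.
So 2·log[Ag⁺] = 1·log(0.032) − log Q = -1.4949 − (-0.1351) = -1.3598; log[Ag⁺] = -1.3598 / 2 = -0.6799; [Ag⁺] = 10^(-0.6799) ≈ 0.21 M.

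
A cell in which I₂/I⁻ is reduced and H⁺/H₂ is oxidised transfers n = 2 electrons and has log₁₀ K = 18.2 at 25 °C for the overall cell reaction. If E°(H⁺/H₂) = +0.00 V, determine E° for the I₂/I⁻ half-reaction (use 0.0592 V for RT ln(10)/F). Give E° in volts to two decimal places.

+0.54 V

E°cell = (0.0592/n)·log K = (0.0592/2)(18.2) = +0.539 V.
Since I₂/I⁻ is the cathode and H⁺/H₂ the anode, E°cell = E°(I₂/I⁻) − E°(H⁺/H₂).
So E°(I₂/I⁻) = E°cell + E°(H⁺/H₂) = +0.539 + (+0.00) = +0.54 V.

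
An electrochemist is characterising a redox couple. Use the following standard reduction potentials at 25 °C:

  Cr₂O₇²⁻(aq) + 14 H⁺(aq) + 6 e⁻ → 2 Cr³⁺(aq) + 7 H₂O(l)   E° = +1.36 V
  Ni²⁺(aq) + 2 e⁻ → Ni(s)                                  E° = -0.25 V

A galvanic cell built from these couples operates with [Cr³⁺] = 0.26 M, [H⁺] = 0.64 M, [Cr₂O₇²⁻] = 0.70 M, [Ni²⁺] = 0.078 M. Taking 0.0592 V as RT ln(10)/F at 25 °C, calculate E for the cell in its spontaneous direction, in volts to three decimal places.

+1.626 V

Cr₂O₇²⁻/Cr³⁺ is the cathode (higher E°), Ni²⁺/Ni the anode: E°cell = +1.36 − (-0.25) = +1.61 V, n = 6.
Overall: Cr₂O₇²⁻(aq) + 14 H⁺(aq) + 3 Ni(s) → 2 Cr³⁺(aq) + 7 H₂O(l) + 3 Ni²⁺(aq)
Q = [Cr³⁺]^2·[Ni²⁺]^3 / ([Cr₂O₇²⁻]·[H⁺]^14); log Q = -1.625.
E = E° − (0.0592/n) log Q = +1.61 − (0.0592/6)(-1.625) = +1.626 V.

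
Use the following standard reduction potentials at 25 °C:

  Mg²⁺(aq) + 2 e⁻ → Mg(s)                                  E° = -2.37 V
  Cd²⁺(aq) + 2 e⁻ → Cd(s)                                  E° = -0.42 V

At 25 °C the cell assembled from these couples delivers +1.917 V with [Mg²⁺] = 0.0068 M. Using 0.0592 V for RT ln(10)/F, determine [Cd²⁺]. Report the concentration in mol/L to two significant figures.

0.00052 M

Cd²⁺/Cd is the cathode, Mg²⁺/Mg the anode: E°cell = +1.95 V, n = 2.
Overall reaction: Cd²⁺(aq) + Mg(s) → Cd(s) + Mg²⁺(aq); Q = [Mg²⁺]^1/[Cd²⁺]^1.
From E = E° − (0.0592/n) log Q: log Q = (E° − E)·n/0.0592 = (+1.95 − (+1.917))·2/0.0592 = 1.1149.
So 1·log[Cd²⁺] = 1·log(0.0068) − log Q = -2.1675 − (1.1149) = -3.2824; [Cd²⁺] = 10^(-3.2824) ≈ 0.00052 M.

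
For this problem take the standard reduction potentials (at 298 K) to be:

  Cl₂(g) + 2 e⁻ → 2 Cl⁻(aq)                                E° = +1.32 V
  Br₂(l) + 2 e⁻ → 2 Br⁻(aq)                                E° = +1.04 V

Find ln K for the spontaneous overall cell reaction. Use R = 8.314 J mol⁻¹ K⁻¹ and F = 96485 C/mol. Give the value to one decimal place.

Cathode: Cl₂/Cl⁻; anode: Br₂/Br⁻. E°cell = (+1.32) − (+1.04) = +0.28 V, with n = 2.
ΔG° = −nFE° = −RT ln K, so ln K = nFE°/(RT) = (2)(96485)(+0.28) / ((8.314)(298)) = 21.808.

21.8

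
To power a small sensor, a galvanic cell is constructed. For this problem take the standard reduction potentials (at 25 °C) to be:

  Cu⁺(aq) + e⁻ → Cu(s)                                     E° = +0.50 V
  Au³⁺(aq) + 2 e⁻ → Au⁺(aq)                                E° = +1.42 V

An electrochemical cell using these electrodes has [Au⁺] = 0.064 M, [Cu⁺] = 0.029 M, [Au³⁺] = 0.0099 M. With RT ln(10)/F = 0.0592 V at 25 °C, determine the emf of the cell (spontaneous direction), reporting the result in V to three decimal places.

+0.987 V

Au³⁺/Au⁺ is the cathode (higher E°), Cu⁺/Cu the anode: E°cell = +1.42 − (+0.50) = +0.92 V, n = 2.
Overall: Au³⁺(aq) + 2 Cu(s) → Au⁺(aq) + 2 Cu⁺(aq)
Q = [Au⁺]·[Cu⁺]^2 / ([Au³⁺]); log Q = -2.265.
E = E° − (0.0592/n) log Q = +0.92 − (0.0592/2)(-2.265) = +0.987 V.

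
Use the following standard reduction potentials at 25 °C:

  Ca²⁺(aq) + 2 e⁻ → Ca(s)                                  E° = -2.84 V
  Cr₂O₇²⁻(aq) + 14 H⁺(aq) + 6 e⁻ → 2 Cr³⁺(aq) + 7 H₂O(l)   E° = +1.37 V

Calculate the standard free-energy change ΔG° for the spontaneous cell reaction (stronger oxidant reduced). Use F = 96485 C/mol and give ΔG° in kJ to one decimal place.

Cr₂O₇²⁻/Cr³⁺ (E° = +1.37 V) is the cathode; Ca²⁺/Ca (E° = -2.84 V) is the anode, so E°cell = +4.21 V.
Balancing electrons gives n = 6 (lcm of 6 and 2).
ΔG° = −nFE° = −(6)(96485)(+4.21) = -2,437,211 J = -2437.2 kJ.

-2437.2 kJ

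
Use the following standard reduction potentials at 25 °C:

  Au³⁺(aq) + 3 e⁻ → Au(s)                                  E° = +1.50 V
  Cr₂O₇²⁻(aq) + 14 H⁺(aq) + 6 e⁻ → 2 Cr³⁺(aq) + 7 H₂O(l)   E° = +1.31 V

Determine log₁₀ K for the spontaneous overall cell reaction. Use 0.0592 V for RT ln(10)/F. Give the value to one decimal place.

Cathode: Au³⁺/Au; anode: Cr₂O₇²⁻/Cr³⁺. E°cell = +0.19 V, n = 6.
log K = nE°cell / 0.0592 = (6)(+0.19) / 0.0592 = 19.3.

19.3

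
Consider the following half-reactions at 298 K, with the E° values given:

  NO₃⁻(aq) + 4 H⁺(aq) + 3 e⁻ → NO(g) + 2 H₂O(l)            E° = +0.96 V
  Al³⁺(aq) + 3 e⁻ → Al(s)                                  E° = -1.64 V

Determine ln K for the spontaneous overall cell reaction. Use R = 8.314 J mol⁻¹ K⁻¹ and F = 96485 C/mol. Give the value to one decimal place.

Cathode: NO₃⁻/NO; anode: Al³⁺/Al. E°cell = (+0.96) − (-1.64) = +2.60 V, with n = 3.
ΔG° = −nFE° = −RT ln K, so ln K = nFE°/(RT) = (3)(96485)(+2.60) / ((8.314)(298)) = 303.758.

303.8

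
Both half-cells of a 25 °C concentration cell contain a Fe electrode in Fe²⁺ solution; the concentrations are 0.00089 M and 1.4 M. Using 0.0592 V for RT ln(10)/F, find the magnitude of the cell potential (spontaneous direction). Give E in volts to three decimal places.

For a concentration cell E°cell = 0. The 1.4 M side is the cathode (reduction is favoured where [Fe²⁺] is higher).
With n = 2, E = −(0.0592/2) log([Fe²⁺]ₐₙ/[Fe²⁺]꜀ₐₜ) = −(0.0592/2) log(0.00089/1.4) = −(0.0592/2)(-3.197) = +0.095 V.

+0.095 V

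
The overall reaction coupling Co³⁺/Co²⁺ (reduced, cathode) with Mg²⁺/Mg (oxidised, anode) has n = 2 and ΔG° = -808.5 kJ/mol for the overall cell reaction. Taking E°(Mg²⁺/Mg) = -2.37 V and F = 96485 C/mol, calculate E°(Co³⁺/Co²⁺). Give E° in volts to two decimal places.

E°cell = −ΔG°/(nF) = −(-808.5×10³)/((2)(96485)) = +4.190 V.
Since Co³⁺/Co²⁺ is the cathode and Mg²⁺/Mg the anode, E°cell = E°(Co³⁺/Co²⁺) − E°(Mg²⁺/Mg).
So E°(Co³⁺/Co²⁺) = E°cell + E°(Mg²⁺/Mg) = +4.190 + (-2.37) = +1.82 V.

+1.82 V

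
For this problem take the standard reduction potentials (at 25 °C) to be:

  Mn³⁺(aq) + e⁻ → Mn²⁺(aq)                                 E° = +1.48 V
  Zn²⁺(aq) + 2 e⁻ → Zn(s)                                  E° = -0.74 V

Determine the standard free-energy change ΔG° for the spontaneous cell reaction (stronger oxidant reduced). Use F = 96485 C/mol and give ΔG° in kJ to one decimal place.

Mn³⁺/Mn²⁺ (E° = +1.48 V) is the cathode; Zn²⁺/Zn (E° = -0.74 V) is the anode, so E°cell = +2.22 V.
Balancing electrons gives n = 2 (lcm of 1 and 2).
ΔG° = −nFE° = −(2)(96485)(+2.22) = -428,393 J = -428.4 kJ.

-428.4 kJ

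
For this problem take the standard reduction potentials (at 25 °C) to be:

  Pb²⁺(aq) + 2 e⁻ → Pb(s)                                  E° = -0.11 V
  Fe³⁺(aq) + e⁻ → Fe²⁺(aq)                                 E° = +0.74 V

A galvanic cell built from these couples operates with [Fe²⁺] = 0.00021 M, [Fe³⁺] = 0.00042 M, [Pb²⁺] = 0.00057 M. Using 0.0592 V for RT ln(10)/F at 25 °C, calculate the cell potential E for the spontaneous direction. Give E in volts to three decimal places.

Fe³⁺/Fe²⁺ is the cathode (higher E°), Pb²⁺/Pb the anode: E°cell = +0.74 − (-0.11) = +0.85 V, n = 2.
Overall: 2 Fe³⁺(aq) + Pb(s) → 2 Fe²⁺(aq) + Pb²⁺(aq)
Q = [Fe²⁺]^2·[Pb²⁺] / ([Fe³⁺]^2); log Q = -3.846.
E = E° − (0.0592/n) log Q = +0.85 − (0.0592/2)(-3.846) = +0.964 V.

+0.964 V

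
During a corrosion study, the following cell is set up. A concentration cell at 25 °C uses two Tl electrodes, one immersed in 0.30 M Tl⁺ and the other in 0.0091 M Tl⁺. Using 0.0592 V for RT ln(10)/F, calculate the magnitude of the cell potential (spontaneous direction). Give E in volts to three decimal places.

For a concentration cell E°cell = 0. The 0.30 M side is the cathode (reduction is favoured where [Tl⁺] is higher).
With n = 1, E = −(0.0592/1) log([Tl⁺]ₐₙ/[Tl⁺]꜀ₐₜ) = −(0.0592/1) log(0.0091/0.3) = −(0.0592/1)(-1.518) = +0.090 V.

+0.090 V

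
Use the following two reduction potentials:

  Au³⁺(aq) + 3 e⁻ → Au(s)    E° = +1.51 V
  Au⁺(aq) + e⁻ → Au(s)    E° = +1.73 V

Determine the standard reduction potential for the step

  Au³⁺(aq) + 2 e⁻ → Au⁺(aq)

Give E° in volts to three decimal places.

+1.400 V

Sequential free energies add, so n₃E°₃ = n₁E°₁ + n₂E°₂.
With n₃ = 3, and the known step contributing 1×(+1.73) V, the unknown satisfies 2·E° = 3×(+1.51) − 1×(+1.73) = +2.800.
E° = +2.800 / 2 = +1.400 V.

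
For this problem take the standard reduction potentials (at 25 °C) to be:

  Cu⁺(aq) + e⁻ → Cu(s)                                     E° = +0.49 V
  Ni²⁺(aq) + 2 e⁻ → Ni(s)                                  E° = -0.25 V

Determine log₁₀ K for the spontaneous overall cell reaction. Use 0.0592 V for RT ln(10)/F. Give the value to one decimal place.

25.0

Cathode: Cu⁺/Cu; anode: Ni²⁺/Ni. E°cell = +0.74 V, n = 2.
log K = nE°cell / 0.0592 = (2)(+0.74) / 0.0592 = 25.0.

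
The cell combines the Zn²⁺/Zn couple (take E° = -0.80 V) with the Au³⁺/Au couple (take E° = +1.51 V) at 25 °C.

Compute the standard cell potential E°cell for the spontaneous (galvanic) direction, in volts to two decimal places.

+2.31 V

The Au³⁺/Au couple has the higher reduction potential, so it is the cathode; Zn²⁺/Zn is oxidised at the anode.
E°cell = E°(cathode) − E°(anode) = (+1.51) − (-0.80) = +2.31 V.
Since E°cell > 0, the reaction is spontaneous under standard conditions.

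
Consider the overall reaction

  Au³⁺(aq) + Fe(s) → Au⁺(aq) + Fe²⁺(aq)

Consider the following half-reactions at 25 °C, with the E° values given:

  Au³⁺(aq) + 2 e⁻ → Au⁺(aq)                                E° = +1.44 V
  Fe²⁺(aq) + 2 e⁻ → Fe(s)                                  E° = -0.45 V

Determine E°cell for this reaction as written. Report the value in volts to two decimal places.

+1.89 V

The Au³⁺/Au⁺ couple has the higher reduction potential, so it is the cathode; Fe²⁺/Fe is oxidised at the anode.
E°cell = E°(cathode) − E°(anode) = (+1.44) − (-0.45) = +1.89 V.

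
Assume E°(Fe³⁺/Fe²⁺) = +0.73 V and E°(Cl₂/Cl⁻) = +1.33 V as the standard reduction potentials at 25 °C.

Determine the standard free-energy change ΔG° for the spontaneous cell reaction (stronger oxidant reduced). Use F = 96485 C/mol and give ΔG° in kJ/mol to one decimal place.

-115.8 kJ/mol

Cl₂/Cl⁻ (E° = +1.33 V) is the cathode; Fe³⁺/Fe²⁺ (E° = +0.73 V) is the anode, so E°cell = +0.60 V.
Balancing electrons gives n = 2 (lcm of 2 and 1).
ΔG° = −nFE° = −(2)(96485)(+0.60) = -115,782 J = -115.8 kJ/mol.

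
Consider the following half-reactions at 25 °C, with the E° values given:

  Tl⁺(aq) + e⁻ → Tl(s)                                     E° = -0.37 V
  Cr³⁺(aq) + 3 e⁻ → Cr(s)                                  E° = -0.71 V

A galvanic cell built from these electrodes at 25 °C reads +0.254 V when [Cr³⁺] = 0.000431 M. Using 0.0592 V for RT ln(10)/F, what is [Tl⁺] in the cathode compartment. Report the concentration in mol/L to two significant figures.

Tl⁺/Tl is the cathode, Cr³⁺/Cr the anode: E°cell = +0.34 V, n = 3.
Overall reaction: 3 Tl⁺(aq) + Cr(s) → 3 Tl(s) + Cr³⁺(aq); Q = [Cr³⁺]^1/[Tl⁺]^3.
From E = E° − (0.0592/n) log Q: log Q = (E° − E)·n/0.0592 = (+0.34 − (+0.254))·3/0.0592 = 4.3581.
So 3·log[Tl⁺] = 1·log(0.000431) − log Q = -3.3655 − (4.3581) = -7.7236; log[Tl⁺] = -7.7236 / 3 = -2.5745; [Tl⁺] = 10^(-2.5745) ≈ 0.0027 M.

0.0027 M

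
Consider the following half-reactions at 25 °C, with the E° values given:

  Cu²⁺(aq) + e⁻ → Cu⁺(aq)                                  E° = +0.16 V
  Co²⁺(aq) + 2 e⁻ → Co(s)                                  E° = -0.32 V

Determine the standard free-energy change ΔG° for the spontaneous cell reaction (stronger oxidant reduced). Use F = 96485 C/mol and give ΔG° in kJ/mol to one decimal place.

Cu²⁺/Cu⁺ (E° = +0.16 V) is the cathode; Co²⁺/Co (E° = -0.32 V) is the anode, so E°cell = +0.48 V.
Balancing electrons gives n = 2 (lcm of 1 and 2).
ΔG° = −nFE° = −(2)(96485)(+0.48) = -92,626 J = -92.6 kJ/mol.

-92.6 kJ/mol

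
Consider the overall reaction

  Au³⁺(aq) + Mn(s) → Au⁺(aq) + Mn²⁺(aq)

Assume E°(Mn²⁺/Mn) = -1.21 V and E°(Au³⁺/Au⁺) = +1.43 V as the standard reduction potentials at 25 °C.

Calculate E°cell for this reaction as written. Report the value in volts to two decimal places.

The Au³⁺/Au⁺ couple has the higher reduction potential, so it is the cathode; Mn²⁺/Mn is oxidised at the anode.
E°cell = E°(cathode) − E°(anode) = (+1.43) − (-1.21) = +2.64 V.
Since E°cell > 0, the reaction is spontaneous under standard conditions.

+2.64 V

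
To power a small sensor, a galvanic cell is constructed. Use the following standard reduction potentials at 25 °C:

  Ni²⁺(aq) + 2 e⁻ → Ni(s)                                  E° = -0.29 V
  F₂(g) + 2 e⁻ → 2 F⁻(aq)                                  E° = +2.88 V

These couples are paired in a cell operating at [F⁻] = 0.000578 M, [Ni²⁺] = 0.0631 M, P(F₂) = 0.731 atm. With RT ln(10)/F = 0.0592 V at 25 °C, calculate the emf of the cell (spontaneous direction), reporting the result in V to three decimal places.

F₂/F⁻ is the cathode (higher E°), Ni²⁺/Ni the anode: E°cell = +2.88 − (-0.29) = +3.17 V, n = 2.
Overall: F₂(g) + Ni(s) → 2 F⁻(aq) + Ni²⁺(aq)
Q = [F⁻]^2·[Ni²⁺] / (P(F₂)); log Q = -7.540.
E = E° − (0.0592/n) log Q = +3.17 − (0.0592/2)(-7.540) = +3.393 V.

+3.393 V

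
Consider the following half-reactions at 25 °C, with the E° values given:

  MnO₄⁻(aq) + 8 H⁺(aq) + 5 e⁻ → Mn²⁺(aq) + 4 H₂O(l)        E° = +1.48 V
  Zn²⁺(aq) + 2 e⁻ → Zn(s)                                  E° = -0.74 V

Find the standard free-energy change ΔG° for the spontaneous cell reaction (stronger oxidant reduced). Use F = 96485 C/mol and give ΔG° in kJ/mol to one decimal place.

-2142.0 kJ/mol

MnO₄⁻/Mn²⁺ (E° = +1.48 V) is the cathode; Zn²⁺/Zn (E° = -0.74 V) is the anode, so E°cell = +2.22 V.
Balancing electrons gives n = 10 (lcm of 5 and 2).
ΔG° = −nFE° = −(10)(96485)(+2.22) = -2,141,967 J = -2142.0 kJ/mol.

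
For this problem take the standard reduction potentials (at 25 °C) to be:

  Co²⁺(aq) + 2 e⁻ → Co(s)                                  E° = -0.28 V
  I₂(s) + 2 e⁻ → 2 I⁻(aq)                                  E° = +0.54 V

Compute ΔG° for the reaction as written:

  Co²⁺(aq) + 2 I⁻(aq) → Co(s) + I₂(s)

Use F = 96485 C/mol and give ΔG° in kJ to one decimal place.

As written, Co²⁺/Co is reduced (cathode) and I₂/I⁻ is oxidised (anode), so E°cell = (-0.28) − (+0.54) = -0.82 V.
Balancing electrons gives n = 2.
ΔG° = −nFE° = −(2)(96485)(-0.82) = 158,235 J = +158.2 kJ.

+158.2 kJ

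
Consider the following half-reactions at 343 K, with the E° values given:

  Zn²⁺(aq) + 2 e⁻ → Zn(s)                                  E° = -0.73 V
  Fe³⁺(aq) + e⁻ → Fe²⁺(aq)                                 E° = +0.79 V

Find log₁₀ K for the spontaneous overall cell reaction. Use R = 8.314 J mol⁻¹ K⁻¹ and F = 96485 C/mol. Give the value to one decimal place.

Cathode: Fe³⁺/Fe²⁺; anode: Zn²⁺/Zn. E°cell = (+0.79) − (-0.73) = +1.52 V, with n = 2.
ΔG° = −nFE° = −RT ln K, so ln K = nFE°/(RT) = (2)(96485)(+1.52) / ((8.314)(343)) = 102.856.
log₁₀ K = 102.856 / ln 10 = 44.7.

44.7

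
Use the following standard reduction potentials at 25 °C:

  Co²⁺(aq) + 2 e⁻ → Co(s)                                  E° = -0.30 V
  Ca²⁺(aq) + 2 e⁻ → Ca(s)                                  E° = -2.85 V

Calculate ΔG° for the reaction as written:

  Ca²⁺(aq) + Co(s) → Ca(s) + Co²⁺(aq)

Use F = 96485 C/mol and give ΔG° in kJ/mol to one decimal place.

+492.1 kJ/mol

As written, Ca²⁺/Ca is reduced (cathode) and Co²⁺/Co is oxidised (anode), so E°cell = (-2.85) − (-0.30) = -2.55 V.
Balancing electrons gives n = 2.
ΔG° = −nFE° = −(2)(96485)(-2.55) = 492,073 J = +492.1 kJ/mol.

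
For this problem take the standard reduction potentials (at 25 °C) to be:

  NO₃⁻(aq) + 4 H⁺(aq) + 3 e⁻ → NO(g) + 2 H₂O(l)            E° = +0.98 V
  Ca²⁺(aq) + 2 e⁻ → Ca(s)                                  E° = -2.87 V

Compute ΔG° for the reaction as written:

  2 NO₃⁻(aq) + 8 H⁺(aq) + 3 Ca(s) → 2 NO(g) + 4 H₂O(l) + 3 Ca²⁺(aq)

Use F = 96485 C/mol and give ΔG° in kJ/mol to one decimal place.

As written, NO₃⁻/NO is reduced (cathode) and Ca²⁺/Ca is oxidised (anode), so E°cell = (+0.98) − (-2.87) = +3.85 V.
Balancing electrons gives n = 6.
ΔG° = −nFE° = −(6)(96485)(+3.85) = -2,228,804 J = -2228.8 kJ/mol.

-2228.8 kJ/mol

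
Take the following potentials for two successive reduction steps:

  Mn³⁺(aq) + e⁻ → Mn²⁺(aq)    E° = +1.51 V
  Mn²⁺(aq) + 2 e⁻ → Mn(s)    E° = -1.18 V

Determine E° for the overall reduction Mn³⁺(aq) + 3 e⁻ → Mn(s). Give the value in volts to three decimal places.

Adding the free-energy changes (−nFE°) of the two steps gives −n₃FE°₃ = −n₁FE°₁ − n₂FE°₂.
E°₃ = (1×+1.51 + 2×-1.18) / 3 = (-0.850) / 3 = -0.283 V.

-0.283 V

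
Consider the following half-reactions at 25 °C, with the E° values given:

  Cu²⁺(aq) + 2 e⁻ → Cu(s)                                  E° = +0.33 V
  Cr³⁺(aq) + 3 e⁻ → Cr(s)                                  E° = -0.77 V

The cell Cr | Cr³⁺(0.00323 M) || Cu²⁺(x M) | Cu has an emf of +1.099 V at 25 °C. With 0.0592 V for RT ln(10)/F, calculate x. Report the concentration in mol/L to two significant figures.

0.020 M

Cu²⁺/Cu is the cathode, Cr³⁺/Cr the anode: E°cell = +1.10 V, n = 6.
Overall reaction: 3 Cu²⁺(aq) + 2 Cr(s) → 3 Cu(s) + 2 Cr³⁺(aq); Q = [Cr³⁺]^2/[Cu²⁺]^3.
From E = E° − (0.0592/n) log Q: log Q = (E° − E)·n/0.0592 = (+1.10 − (+1.099))·6/0.0592 = 0.1014.
So 3·log[Cu²⁺] = 2·log(0.00323) − log Q = -4.9816 − (0.1014) = -5.0830; log[Cu²⁺] = -5.0830 / 3 = -1.6943; [Cu²⁺] = 10^(-1.6943) ≈ 0.020 M.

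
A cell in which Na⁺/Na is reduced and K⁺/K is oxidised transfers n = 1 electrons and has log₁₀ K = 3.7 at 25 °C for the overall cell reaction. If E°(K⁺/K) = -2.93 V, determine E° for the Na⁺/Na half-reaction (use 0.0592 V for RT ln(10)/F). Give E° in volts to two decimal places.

E°cell = (0.0592/n)·log K = (0.0592/1)(3.7) = +0.219 V.
Since Na⁺/Na is the cathode and K⁺/K the anode, E°cell = E°(Na⁺/Na) − E°(K⁺/K).
So E°(Na⁺/Na) = E°cell + E°(K⁺/K) = +0.219 + (-2.93) = -2.71 V.

-2.71 V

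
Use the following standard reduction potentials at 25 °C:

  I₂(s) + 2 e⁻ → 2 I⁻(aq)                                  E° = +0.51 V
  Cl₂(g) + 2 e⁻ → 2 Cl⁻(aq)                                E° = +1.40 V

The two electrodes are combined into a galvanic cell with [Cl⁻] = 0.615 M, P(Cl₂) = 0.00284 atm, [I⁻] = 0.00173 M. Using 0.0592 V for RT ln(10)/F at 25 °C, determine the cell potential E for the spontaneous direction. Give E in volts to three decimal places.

+0.664 V

Cl₂/Cl⁻ is the cathode (higher E°), I₂/I⁻ the anode: E°cell = +1.40 − (+0.51) = +0.89 V, n = 2.
Overall: Cl₂(g) + 2 I⁻(aq) → 2 Cl⁻(aq) + I₂(s)
Q = [Cl⁻]^2 / (P(Cl₂)·[I⁻]^2); log Q = 7.648.
E = E° − (0.0592/n) log Q = +0.89 − (0.0592/2)(7.648) = +0.664 V.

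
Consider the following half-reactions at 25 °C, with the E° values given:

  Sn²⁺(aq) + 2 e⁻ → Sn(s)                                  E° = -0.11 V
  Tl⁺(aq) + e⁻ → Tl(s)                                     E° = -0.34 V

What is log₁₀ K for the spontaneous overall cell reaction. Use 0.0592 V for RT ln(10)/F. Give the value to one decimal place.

Cathode: Sn²⁺/Sn; anode: Tl⁺/Tl. E°cell = +0.23 V, n = 2.
log K = nE°cell / 0.0592 = (2)(+0.23) / 0.0592 = 7.8.

7.8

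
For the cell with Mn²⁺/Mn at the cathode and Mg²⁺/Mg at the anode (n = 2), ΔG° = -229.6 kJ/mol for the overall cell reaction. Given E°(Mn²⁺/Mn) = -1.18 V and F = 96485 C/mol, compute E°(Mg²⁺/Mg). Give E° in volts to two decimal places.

-2.37 V

E°cell = −ΔG°/(nF) = −(-229.6×10³)/((2)(96485)) = +1.190 V.
Since Mn²⁺/Mn is the cathode and Mg²⁺/Mg the anode, E°cell = E°(Mn²⁺/Mn) − E°(Mg²⁺/Mg).
So E°(Mg²⁺/Mg) = E°(Mn²⁺/Mn) − E°cell = (-1.18) − (+1.190) = -2.37 V.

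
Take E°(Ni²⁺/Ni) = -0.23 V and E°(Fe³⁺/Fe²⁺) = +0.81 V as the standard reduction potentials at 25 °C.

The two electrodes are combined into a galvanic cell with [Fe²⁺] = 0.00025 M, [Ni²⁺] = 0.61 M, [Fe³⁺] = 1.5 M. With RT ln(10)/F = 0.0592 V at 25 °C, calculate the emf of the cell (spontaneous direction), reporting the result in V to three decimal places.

Fe³⁺/Fe²⁺ is the cathode (higher E°), Ni²⁺/Ni the anode: E°cell = +0.81 − (-0.23) = +1.04 V, n = 2.
Overall: 2 Fe³⁺(aq) + Ni(s) → 2 Fe²⁺(aq) + Ni²⁺(aq)
Q = [Fe²⁺]^2·[Ni²⁺] / ([Fe³⁺]^2); log Q = -7.771.
E = E° − (0.0592/n) log Q = +1.04 − (0.0592/2)(-7.771) = +1.270 V.

+1.270 V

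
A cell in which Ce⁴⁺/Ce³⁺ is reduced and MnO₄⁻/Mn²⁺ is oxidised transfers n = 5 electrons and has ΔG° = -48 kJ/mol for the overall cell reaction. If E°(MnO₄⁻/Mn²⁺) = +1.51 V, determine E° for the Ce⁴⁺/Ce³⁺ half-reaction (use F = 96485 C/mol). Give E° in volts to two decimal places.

+1.61 V

E°cell = −ΔG°/(nF) = −(-48×10³)/((5)(96485)) = +0.099 V.
Since Ce⁴⁺/Ce³⁺ is the cathode and MnO₄⁻/Mn²⁺ the anode, E°cell = E°(Ce⁴⁺/Ce³⁺) − E°(MnO₄⁻/Mn²⁺).
So E°(Ce⁴⁺/Ce³⁺) = E°cell + E°(MnO₄⁻/Mn²⁺) = +0.099 + (+1.51) = +1.61 V.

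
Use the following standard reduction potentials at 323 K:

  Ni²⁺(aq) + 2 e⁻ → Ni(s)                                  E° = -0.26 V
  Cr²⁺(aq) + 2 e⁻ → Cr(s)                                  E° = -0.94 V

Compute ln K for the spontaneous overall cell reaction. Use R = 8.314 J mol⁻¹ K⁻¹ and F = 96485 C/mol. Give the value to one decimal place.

48.9

Cathode: Ni²⁺/Ni; anode: Cr²⁺/Cr. E°cell = (-0.26) − (-0.94) = +0.68 V, with n = 2.
ΔG° = −nFE° = −RT ln K, so ln K = nFE°/(RT) = (2)(96485)(+0.68) / ((8.314)(323)) = 48.864.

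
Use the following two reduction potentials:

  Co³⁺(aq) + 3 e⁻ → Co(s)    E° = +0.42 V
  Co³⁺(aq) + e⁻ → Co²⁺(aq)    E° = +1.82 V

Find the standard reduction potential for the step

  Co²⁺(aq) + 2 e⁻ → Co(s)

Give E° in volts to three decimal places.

Sequential free energies add, so n₃E°₃ = n₁E°₁ + n₂E°₂.
With n₃ = 3, and the known step contributing 1×(+1.82) V, the unknown satisfies 2·E° = 3×(+0.42) − 1×(+1.82) = -0.560.
E° = -0.560 / 2 = -0.280 V.

-0.280 V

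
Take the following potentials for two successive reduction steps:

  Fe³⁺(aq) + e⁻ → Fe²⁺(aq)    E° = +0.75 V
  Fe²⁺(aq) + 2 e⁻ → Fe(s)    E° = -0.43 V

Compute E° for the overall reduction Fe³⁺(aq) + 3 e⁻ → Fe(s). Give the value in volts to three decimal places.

Since ΔG° = −nFE° is additive over sequential reductions, n₃E°₃ = n₁E°₁ + n₂E°₂.
E°₃ = (1×+0.75 + 2×-0.43) / 3 = (-0.110) / 3 = -0.037 V.
E° values themselves are not directly additive — weighting by electron count is essential.

-0.037 V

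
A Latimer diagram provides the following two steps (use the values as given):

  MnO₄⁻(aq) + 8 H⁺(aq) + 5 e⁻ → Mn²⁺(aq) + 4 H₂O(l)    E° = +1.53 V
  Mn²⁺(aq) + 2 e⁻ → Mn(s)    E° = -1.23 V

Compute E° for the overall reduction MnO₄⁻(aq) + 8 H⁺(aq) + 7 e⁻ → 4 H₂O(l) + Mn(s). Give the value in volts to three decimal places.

+0.741 V

Since ΔG° = −nFE° is additive over sequential reductions, n₃E°₃ = n₁E°₁ + n₂E°₂.
E°₃ = (5×+1.53 + 2×-1.23) / 7 = (+5.190) / 7 = +0.741 V.
E° values themselves are not directly additive — weighting by electron count is essential.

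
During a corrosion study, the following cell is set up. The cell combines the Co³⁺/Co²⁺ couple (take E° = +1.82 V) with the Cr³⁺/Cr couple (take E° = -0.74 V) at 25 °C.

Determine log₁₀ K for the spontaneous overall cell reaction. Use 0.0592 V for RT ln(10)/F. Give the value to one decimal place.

129.7

Cathode: Co³⁺/Co²⁺; anode: Cr³⁺/Cr. E°cell = +2.56 V, n = 3.
log K = nE°cell / 0.0592 = (3)(+2.56) / 0.0592 = 129.7.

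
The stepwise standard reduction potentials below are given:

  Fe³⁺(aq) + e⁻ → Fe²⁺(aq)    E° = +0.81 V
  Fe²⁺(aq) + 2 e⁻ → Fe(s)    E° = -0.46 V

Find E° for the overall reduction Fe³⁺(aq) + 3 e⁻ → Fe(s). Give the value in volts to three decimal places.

-0.037 V

Adding the free-energy changes (−nFE°) of the two steps gives −n₃FE°₃ = −n₁FE°₁ − n₂FE°₂.
E°₃ = (1×+0.81 + 2×-0.46) / 3 = (-0.110) / 3 = -0.037 V.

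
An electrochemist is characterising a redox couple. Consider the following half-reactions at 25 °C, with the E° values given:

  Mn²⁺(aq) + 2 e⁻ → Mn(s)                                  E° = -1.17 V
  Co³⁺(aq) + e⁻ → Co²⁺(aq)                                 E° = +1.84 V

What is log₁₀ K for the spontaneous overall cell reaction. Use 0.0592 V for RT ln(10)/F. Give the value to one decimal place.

101.7

Cathode: Co³⁺/Co²⁺; anode: Mn²⁺/Mn. E°cell = +3.01 V, n = 2.
log K = nE°cell / 0.0592 = (2)(+3.01) / 0.0592 = 101.7.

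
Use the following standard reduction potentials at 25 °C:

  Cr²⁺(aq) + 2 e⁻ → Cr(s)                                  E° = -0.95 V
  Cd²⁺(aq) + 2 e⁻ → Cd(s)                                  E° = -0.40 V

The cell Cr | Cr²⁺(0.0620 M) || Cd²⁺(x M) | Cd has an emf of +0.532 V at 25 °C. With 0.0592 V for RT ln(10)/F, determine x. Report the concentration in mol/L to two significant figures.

Cd²⁺/Cd is the cathode, Cr²⁺/Cr the anode: E°cell = +0.55 V, n = 2.
Overall reaction: Cd²⁺(aq) + Cr(s) → Cd(s) + Cr²⁺(aq); Q = [Cr²⁺]^1/[Cd²⁺]^1.
From E = E° − (0.0592/n) log Q: log Q = (E° − E)·n/0.0592 = (+0.55 − (+0.532))·2/0.0592 = 0.6081.
So 1·log[Cd²⁺] = 1·log(0.062) − log Q = -1.2076 − (0.6081) = -1.8157; [Cd²⁺] = 10^(-1.8157) ≈ 0.015 M.

0.015 M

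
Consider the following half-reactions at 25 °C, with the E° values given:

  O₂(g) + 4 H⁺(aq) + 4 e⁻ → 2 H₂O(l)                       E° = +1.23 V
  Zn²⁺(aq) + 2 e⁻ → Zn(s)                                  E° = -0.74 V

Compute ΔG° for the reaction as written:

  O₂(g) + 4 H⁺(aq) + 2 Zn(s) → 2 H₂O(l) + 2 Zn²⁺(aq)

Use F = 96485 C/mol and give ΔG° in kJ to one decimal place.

-760.3 kJ

As written, O₂/H₂O is reduced (cathode) and Zn²⁺/Zn is oxidised (anode), so E°cell = (+1.23) − (-0.74) = +1.97 V.
Balancing electrons gives n = 4.
ΔG° = −nFE° = −(4)(96485)(+1.97) = -760,302 J = -760.3 kJ.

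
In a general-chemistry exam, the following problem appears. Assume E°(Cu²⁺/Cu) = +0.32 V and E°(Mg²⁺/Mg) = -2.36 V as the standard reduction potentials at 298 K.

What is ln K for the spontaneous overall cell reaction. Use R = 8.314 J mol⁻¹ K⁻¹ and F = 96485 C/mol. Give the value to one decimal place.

Cathode: Cu²⁺/Cu; anode: Mg²⁺/Mg. E°cell = (+0.32) − (-2.36) = +2.68 V, with n = 2.
ΔG° = −nFE° = −RT ln K, so ln K = nFE°/(RT) = (2)(96485)(+2.68) / ((8.314)(298)) = 208.736.

208.7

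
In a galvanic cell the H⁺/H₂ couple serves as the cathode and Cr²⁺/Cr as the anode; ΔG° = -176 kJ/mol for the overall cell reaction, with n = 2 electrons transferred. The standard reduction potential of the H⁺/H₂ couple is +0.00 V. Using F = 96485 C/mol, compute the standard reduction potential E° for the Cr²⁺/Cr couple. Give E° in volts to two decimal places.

-0.91 V

E°cell = −ΔG°/(nF) = −(-176×10³)/((2)(96485)) = +0.912 V.
Since H⁺/H₂ is the cathode and Cr²⁺/Cr the anode, E°cell = E°(H⁺/H₂) − E°(Cr²⁺/Cr).
So E°(Cr²⁺/Cr) = E°(H⁺/H₂) − E°cell = (+0.00) − (+0.912) = -0.91 V.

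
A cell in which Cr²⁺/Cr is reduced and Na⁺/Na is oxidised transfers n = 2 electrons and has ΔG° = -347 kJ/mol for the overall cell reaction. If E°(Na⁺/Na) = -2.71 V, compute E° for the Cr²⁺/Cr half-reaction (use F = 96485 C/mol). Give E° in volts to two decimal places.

E°cell = −ΔG°/(nF) = −(-347×10³)/((2)(96485)) = +1.798 V.
Since Cr²⁺/Cr is the cathode and Na⁺/Na the anode, E°cell = E°(Cr²⁺/Cr) − E°(Na⁺/Na).
So E°(Cr²⁺/Cr) = E°cell + E°(Na⁺/Na) = +1.798 + (-2.71) = -0.91 V.

-0.91 V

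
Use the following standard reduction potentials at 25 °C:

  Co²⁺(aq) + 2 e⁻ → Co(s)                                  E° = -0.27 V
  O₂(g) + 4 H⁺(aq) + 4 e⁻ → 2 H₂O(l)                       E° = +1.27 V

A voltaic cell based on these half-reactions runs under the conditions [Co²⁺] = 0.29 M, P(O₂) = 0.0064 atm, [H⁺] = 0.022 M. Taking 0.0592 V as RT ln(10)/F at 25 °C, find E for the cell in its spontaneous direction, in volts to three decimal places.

+1.425 V

O₂/H₂O is the cathode (higher E°), Co²⁺/Co the anode: E°cell = +1.27 − (-0.27) = +1.54 V, n = 4.
Overall: O₂(g) + 4 H⁺(aq) + 2 Co(s) → 2 H₂O(l) + 2 Co²⁺(aq)
Q = [Co²⁺]^2 / (P(O₂)·[H⁺]^4); log Q = 7.749.
E = E° − (0.0592/n) log Q = +1.54 − (0.0592/4)(7.749) = +1.425 V.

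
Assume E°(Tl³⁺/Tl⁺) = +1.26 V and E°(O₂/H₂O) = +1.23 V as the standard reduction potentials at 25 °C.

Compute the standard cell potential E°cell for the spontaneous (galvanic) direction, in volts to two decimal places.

The Tl³⁺/Tl⁺ couple has the higher reduction potential, so it is the cathode; O₂/H₂O is oxidised at the anode.
E°cell = E°(cathode) − E°(anode) = (+1.26) − (+1.23) = +0.03 V.

+0.03 V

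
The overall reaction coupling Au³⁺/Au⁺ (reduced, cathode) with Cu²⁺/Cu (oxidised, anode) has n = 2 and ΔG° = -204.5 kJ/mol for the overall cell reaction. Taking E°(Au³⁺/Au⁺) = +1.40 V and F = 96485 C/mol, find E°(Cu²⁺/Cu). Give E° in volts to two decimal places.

+0.34 V

E°cell = −ΔG°/(nF) = −(-204.5×10³)/((2)(96485)) = +1.060 V.
Since Au³⁺/Au⁺ is the cathode and Cu²⁺/Cu the anode, E°cell = E°(Au³⁺/Au⁺) − E°(Cu²⁺/Cu).
So E°(Cu²⁺/Cu) = E°(Au³⁺/Au⁺) − E°cell = (+1.40) − (+1.060) = +0.34 V.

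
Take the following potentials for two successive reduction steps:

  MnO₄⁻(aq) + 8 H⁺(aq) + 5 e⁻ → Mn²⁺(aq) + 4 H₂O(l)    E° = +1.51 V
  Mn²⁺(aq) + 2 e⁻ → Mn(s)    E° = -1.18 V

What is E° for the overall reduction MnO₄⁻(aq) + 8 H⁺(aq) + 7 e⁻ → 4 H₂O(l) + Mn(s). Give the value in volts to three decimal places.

+0.741 V

Adding the free-energy changes (−nFE°) of the two steps gives −n₃FE°₃ = −n₁FE°₁ − n₂FE°₂.
E°₃ = (5×+1.51 + 2×-1.18) / 7 = (+5.190) / 7 = +0.741 V.
Simply averaging or adding the two E° values would be wrong; the electron-weighted sum is required.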